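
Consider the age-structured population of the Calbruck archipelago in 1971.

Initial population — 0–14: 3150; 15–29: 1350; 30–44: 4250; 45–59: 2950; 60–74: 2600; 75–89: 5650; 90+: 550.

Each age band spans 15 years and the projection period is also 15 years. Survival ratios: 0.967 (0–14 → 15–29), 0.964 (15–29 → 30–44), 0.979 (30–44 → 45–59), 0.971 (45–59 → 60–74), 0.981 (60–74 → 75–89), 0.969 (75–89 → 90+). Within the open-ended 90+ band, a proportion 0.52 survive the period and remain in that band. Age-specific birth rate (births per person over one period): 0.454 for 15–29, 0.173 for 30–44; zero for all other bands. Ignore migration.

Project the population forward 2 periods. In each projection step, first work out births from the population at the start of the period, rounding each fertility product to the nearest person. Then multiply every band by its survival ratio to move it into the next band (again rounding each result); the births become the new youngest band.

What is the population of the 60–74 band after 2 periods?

[period 1]
Births: 1350 * 0.454 = 613, 4250 * 0.173 = 735 → total 1348
15–29: 3150 * 0.967 = 3046
30–44: 1350 * 0.964 = 1301
45–59: 4250 * 0.979 = 4161
60–74: 2950 * 0.971 = 2864
75–89: 2600 * 0.981 = 2551
90+: 5650 * 0.969 + 550 * 0.52 = 5475 + 286 = 5761
Giving 1348 / 3046 / 1301 / 4161 / 2864 / 2551 / 5761.
[period 2]
Births: 3046 * 0.454 = 1383, 1301 * 0.173 = 225 → total 1608
15–29: 1348 * 0.967 = 1304
30–44: 3046 * 0.964 = 2936
45–59: 1301 * 0.979 = 1274
60–74: 4161 * 0.971 = 4040
75–89: 2864 * 0.981 = 2810
90+: 2551 * 0.969 + 5761 * 0.52 = 2472 + 2996 = 5468
Giving 1608 / 1304 / 2936 / 1274 / 4040 / 2810 / 5468.

4040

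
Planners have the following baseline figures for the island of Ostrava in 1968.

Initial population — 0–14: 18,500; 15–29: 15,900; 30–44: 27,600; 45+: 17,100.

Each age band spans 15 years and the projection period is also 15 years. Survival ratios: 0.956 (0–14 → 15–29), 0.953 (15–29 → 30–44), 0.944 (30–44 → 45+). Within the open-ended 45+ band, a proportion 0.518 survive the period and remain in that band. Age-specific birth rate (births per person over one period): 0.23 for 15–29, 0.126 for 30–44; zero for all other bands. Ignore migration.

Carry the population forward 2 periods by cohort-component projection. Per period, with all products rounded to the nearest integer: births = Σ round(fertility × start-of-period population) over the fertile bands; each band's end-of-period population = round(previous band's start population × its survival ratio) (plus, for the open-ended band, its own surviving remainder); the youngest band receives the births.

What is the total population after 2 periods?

62041

Numbering the groups 1..4 from youngest to oldest:
[period 1]
Births: 15900 * 0.23 = 3657, 27600 * 0.126 = 3478 → 7135
Group 2: 18500 * 0.956 = 17686
Group 3: 15900 * 0.953 = 15153
Group 4: 27600 * 0.944 + 17100 * 0.518 = 26054 + 8858 = 34912
→ [7135, 17686, 15153, 34912]
[period 2]
Births: 17686 * 0.23 = 4068, 15153 * 0.126 = 1909 → 5977
Group 2: 7135 * 0.956 = 6821
Group 3: 17686 * 0.953 = 16855
Group 4: 15153 * 0.944 + 34912 * 0.518 = 14304 + 18084 = 32388
→ [5977, 6821, 16855, 32388]
Total after period 2: 5977 + 6821 + 16855 + 32388 = 62041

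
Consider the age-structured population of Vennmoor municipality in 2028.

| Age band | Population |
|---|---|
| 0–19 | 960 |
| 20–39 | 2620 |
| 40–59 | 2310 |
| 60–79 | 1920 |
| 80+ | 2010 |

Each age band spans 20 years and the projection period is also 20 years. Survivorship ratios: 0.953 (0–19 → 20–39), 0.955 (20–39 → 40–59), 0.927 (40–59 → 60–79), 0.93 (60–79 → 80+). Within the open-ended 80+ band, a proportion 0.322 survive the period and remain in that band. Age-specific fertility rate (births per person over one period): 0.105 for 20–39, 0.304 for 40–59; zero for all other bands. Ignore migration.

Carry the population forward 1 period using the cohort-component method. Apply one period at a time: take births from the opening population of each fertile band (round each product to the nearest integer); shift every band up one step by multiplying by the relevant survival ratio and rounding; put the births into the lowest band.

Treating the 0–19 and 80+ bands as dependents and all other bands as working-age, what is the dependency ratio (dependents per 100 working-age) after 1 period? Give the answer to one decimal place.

61.4

Period 1:
Births: 2620 * 0.105 = 275, 2310 * 0.304 = 702 → 977
20–39: 960 * 0.953 = 915
40–59: 2620 * 0.955 = 2502
60–79: 2310 * 0.927 = 2141
80+: 1920 * 0.93 + 2010 * 0.322 = 1786 + 647 = 2433
Giving 977 / 915 / 2502 / 2141 / 2433.
Dependents (band 0–19 + band 80+) = 977 + 2433 = 3410; working-age = 5558; ratio = 3410/5558 × 100 = 61.4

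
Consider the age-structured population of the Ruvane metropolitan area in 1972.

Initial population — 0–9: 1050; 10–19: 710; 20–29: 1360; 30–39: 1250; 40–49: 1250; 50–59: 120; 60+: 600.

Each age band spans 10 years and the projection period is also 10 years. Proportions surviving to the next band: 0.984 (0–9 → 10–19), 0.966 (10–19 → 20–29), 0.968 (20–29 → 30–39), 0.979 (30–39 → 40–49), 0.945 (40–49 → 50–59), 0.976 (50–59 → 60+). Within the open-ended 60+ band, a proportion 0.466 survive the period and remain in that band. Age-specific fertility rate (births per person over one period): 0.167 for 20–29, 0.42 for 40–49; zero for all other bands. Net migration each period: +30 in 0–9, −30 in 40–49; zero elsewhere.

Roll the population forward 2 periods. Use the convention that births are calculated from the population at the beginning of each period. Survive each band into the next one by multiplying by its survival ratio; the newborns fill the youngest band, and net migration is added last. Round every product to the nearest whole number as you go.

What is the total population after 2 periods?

Period 1.
Births: 1360 × 0.167 = 227, 1250 × 0.42 = 525 → total 752
10–19: 1050 × 0.984 = 1033
20–29: 710 × 0.966 = 686
30–39: 1360 × 0.968 = 1316
40–49: 1250 × 0.979 = 1224
50–59: 1250 × 0.945 = 1181
60+: 120 × 0.976 + 600 × 0.466 = 117 + 280 = 397
Net migration: 0–9 + 30 → 782; 40–49 − 30 → 1194
Population now: 0–9=782, 10–19=1033, 20–29=686, 30–39=1316, 40–49=1194, 50–59=1181, 60+=397
Period 2.
Births: 686 × 0.167 = 115, 1194 × 0.42 = 501 → total 616
10–19: 782 × 0.984 = 769
20–29: 1033 × 0.966 = 998
30–39: 686 × 0.968 = 664
40–49: 1316 × 0.979 = 1288
50–59: 1194 × 0.945 = 1128
60+: 1181 × 0.976 + 397 × 0.466 = 1153 + 185 = 1338
Net migration: 0–9 + 30 → 646; 40–49 − 30 → 1258
Population now: 0–9=646, 10–19=769, 20–29=998, 30–39=664, 40–49=1258, 50–59=1128, 60+=1338
Total after period 2: 646 + 769 + 998 + 664 + 1258 + 1128 + 1338 = 6801

6801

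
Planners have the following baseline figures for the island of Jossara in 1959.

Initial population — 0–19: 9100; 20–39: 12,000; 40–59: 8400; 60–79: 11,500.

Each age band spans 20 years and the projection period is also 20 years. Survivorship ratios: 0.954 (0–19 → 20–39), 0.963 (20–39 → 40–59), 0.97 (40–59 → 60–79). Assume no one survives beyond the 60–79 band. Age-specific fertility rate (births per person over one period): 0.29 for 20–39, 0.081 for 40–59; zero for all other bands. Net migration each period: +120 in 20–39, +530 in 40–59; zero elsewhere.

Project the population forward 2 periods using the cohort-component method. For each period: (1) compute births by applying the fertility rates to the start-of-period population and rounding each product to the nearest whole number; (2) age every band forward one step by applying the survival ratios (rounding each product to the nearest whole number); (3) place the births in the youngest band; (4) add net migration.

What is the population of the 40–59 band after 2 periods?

9005

After projecting period 1:
Births: 12000 * 0.29 = 3480 ; 8400 * 0.081 = 680 ⇒ total 4160
20–39: 9100 * 0.954 = 8681
40–59: 12000 * 0.963 = 11556
60–79: 8400 * 0.97 = 8148
Net migration: 20–39 + 120 → 8801; 40–59 + 530 → 12086
Population now: 0–19=4160, 20–39=8801, 40–59=12086, 60–79=8148
After projecting period 2:
Births: 8801 * 0.29 = 2552 ; 12086 * 0.081 = 979 ⇒ total 3531
20–39: 4160 * 0.954 = 3969
40–59: 8801 * 0.963 = 8475
60–79: 12086 * 0.97 = 11723
Net migration: 20–39 + 120 → 4089; 40–59 + 530 → 9005
Population now: 0–19=3531, 20–39=4089, 40–59=9005, 60–79=11723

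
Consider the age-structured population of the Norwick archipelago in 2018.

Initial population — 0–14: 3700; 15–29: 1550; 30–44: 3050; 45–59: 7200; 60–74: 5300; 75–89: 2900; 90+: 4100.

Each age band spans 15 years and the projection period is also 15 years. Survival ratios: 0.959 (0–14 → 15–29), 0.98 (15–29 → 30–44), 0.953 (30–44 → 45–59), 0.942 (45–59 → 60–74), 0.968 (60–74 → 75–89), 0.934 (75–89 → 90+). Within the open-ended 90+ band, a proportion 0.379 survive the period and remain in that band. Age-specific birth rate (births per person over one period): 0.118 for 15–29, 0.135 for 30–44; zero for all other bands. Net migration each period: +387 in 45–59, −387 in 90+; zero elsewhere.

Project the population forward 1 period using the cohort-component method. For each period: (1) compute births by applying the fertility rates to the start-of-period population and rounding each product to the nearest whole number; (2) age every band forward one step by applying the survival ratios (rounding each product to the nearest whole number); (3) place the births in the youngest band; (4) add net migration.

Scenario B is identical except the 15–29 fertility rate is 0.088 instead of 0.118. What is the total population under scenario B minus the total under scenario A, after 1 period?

-47

Period 1.
Births: 1550 × 0.118 = 183 ; 3050 × 0.135 = 412 → total 595
15–29: 3700 × 0.959 = 3548
30–44: 1550 × 0.98 = 1519
45–59: 3050 × 0.953 = 2907
60–74: 7200 × 0.942 = 6782
75–89: 5300 × 0.968 = 5130
90+: 2900 × 0.934 + 4100 × 0.379 = 2709 + 1554 = 4263
Net migration: 45–59 + 387 → 3294; 90+ − 387 → 3876
End of period: [595, 3548, 1519, 3294, 6782, 5130, 3876]
Scenario A total after 1 period: 24744
Scenario B projection —
Period 1.
Births: 1550 × 0.088 = 136 ; 3050 × 0.135 = 412 → total 548
15–29: 3700 × 0.959 = 3548
30–44: 1550 × 0.98 = 1519
45–59: 3050 × 0.953 = 2907
60–74: 7200 × 0.942 = 6782
75–89: 5300 × 0.968 = 5130
90+: 2900 × 0.934 + 4100 × 0.379 = 2709 + 1554 = 4263
Net migration: 45–59 + 387 → 3294; 90+ − 387 → 3876
End of period: [548, 3548, 1519, 3294, 6782, 5130, 3876]
Scenario B total after 1 period: 24697
Difference B − A = 24697 − 24744 = -47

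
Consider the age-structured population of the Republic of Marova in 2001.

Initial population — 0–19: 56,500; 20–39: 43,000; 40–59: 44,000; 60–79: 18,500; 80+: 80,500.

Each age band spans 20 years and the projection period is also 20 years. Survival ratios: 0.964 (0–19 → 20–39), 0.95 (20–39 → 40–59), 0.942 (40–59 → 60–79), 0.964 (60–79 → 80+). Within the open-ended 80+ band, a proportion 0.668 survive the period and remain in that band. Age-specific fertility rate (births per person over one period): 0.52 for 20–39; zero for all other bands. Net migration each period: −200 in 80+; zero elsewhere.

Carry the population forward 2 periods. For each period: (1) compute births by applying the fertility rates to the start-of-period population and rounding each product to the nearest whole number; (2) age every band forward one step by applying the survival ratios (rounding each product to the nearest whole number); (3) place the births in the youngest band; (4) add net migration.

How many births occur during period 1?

22360

— Period 1 —
Births: 43000 × 0.52 = 22360
20–39: 56500 × 0.964 = 54466
40–59: 43000 × 0.95 = 40850
60–79: 44000 × 0.942 = 41448
80+: 18500 × 0.964 + 80500 × 0.668 = 17834 + 53774 = 71608
Net migration: 80+ − 200 → 71408
→ [22360, 54466, 40850, 41448, 71408]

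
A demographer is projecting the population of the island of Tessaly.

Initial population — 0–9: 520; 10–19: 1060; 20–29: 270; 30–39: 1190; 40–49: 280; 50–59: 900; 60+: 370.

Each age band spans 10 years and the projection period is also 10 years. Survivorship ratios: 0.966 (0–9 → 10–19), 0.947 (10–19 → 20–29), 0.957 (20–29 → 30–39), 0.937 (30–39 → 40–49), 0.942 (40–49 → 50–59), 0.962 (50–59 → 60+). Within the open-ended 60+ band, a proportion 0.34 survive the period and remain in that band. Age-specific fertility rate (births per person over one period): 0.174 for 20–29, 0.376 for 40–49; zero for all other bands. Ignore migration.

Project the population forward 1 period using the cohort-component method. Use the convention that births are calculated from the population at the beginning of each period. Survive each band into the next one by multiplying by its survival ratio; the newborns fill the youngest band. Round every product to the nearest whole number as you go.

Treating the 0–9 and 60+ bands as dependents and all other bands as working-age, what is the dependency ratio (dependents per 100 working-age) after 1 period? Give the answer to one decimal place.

36.4

Period 1.
Births: 270 × 0.174 = 47 ; 280 × 0.376 = 105 → 152
10–19: 520 × 0.966 = 502
20–29: 1060 × 0.947 = 1004
30–39: 270 × 0.957 = 258
40–49: 1190 × 0.937 = 1115
50–59: 280 × 0.942 = 264
60+: 900 × 0.962 + 370 × 0.34 = 866 + 126 = 992
→ [152, 502, 1004, 258, 1115, 264, 992]
Dependents (band 0–9 + band 60+) = 152 + 992 = 1144; working-age = 3143; ratio = 1144/3143 × 100 = 36.4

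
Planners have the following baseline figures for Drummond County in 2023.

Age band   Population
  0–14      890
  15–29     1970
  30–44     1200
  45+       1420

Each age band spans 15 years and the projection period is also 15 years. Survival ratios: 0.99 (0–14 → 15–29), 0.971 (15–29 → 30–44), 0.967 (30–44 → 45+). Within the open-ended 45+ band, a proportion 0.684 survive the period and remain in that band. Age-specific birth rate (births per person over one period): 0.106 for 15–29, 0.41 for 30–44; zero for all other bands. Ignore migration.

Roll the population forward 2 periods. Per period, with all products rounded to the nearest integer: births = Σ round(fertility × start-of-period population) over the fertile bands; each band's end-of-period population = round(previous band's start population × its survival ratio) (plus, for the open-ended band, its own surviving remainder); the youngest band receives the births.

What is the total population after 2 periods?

5734

Period 1.
Births: 1970 × 0.106 = 209 ; 1200 × 0.41 = 492 → 701
15–29: 890 × 0.99 = 881
30–44: 1970 × 0.971 = 1913
45+: 1200 × 0.967 + 1420 × 0.684 = 1160 + 971 = 2131
End of period: [701, 881, 1913, 2131]
Period 2.
Births: 881 × 0.106 = 93 ; 1913 × 0.41 = 784 → 877
15–29: 701 × 0.99 = 694
30–44: 881 × 0.971 = 855
45+: 1913 × 0.967 + 2131 × 0.684 = 1850 + 1458 = 3308
End of period: [877, 694, 855, 3308]
Total after period 2: 877 + 694 + 855 + 3308 = 5734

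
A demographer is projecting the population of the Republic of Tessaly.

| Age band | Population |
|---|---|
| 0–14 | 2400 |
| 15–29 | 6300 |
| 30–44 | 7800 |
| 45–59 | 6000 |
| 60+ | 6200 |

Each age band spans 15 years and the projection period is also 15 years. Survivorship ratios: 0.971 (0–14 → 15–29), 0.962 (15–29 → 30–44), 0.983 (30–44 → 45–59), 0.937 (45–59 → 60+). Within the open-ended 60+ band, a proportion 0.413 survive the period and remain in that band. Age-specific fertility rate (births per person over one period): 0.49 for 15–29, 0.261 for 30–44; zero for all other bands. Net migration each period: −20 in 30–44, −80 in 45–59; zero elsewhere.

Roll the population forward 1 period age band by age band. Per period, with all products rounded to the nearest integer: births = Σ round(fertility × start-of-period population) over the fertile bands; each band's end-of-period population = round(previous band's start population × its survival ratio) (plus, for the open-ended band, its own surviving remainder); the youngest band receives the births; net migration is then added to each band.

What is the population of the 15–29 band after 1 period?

Let group 1 be 0–14 through group 5 = 60+.
After projecting period 1:
Births: 6300 × 0.49 = 3087  |  7800 × 0.261 = 2036 → 5123
Group 2: 2400 × 0.971 = 2330
Group 3: 6300 × 0.962 = 6061
Group 4: 7800 × 0.983 = 7667
Group 5: 6000 × 0.937 + 6200 × 0.413 = 5622 + 2561 = 8183
Net migration: Group 3 − 20 → 6041; Group 4 − 80 → 7587
Giving 5123 / 2330 / 6041 / 7587 / 8183.

2330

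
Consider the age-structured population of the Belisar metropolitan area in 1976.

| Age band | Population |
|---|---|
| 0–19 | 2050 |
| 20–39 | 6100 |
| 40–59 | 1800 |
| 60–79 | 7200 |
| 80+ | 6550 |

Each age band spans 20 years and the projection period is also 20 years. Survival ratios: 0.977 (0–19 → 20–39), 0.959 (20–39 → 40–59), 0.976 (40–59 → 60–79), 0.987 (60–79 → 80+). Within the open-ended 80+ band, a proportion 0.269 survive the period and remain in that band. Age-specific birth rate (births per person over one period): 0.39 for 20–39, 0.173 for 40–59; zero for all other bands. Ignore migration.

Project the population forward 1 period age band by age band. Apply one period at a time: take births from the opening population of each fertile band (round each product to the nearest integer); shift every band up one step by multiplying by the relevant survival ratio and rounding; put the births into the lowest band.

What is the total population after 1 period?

21168

After projecting period 1:
Births: 6100 * 0.39 = 2379  |  1800 * 0.173 = 311 → 2690
20–39: 2050 * 0.977 = 2003
40–59: 6100 * 0.959 = 5850
60–79: 1800 * 0.976 = 1757
80+: 7200 * 0.987 + 6550 * 0.269 = 7106 + 1762 = 8868
End of period: [2690, 2003, 5850, 1757, 8868]
Total after period 1: 2690 + 2003 + 5850 + 1757 + 8868 = 21168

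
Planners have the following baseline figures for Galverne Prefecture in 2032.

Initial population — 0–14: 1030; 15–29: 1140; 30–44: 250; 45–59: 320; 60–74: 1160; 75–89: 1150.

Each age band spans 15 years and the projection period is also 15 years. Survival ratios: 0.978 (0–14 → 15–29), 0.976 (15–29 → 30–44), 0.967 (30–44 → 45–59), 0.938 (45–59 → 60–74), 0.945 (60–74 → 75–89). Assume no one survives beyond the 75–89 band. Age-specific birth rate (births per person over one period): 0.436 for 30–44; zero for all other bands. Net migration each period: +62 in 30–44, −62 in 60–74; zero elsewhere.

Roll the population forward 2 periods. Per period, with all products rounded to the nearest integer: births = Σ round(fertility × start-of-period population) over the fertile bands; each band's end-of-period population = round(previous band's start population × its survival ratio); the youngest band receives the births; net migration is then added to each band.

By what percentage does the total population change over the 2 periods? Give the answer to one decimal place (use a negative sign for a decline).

-36.8

(Bands numbered youngest = 1 to oldest = 6.)
Period 1.
Births: 250 * 0.436 = 109
Band 2: 1030 * 0.978 = 1007
Band 3: 1140 * 0.976 = 1113
Band 4: 250 * 0.967 = 242
Band 5: 320 * 0.938 = 300
Band 6: 1160 * 0.945 = 1096
Net migration: Band 3 + 62 → 1175; Band 5 − 62 → 238
Population now: 0–14=109, 15–29=1007, 30–44=1175, 45–59=242, 60–74=238, 75–89=1096
Period 2.
Births: 1175 * 0.436 = 512
Band 2: 109 * 0.978 = 107
Band 3: 1007 * 0.976 = 983
Band 4: 1175 * 0.967 = 1136
Band 5: 242 * 0.938 = 227
Band 6: 238 * 0.945 = 225
Net migration: Band 3 + 62 → 1045; Band 5 − 62 → 165
Population now: 0–14=512, 15–29=107, 30–44=1045, 45–59=1136, 60–74=165, 75–89=225
Total: 5050 → 3190; change = -1860; percentage change = -36.8%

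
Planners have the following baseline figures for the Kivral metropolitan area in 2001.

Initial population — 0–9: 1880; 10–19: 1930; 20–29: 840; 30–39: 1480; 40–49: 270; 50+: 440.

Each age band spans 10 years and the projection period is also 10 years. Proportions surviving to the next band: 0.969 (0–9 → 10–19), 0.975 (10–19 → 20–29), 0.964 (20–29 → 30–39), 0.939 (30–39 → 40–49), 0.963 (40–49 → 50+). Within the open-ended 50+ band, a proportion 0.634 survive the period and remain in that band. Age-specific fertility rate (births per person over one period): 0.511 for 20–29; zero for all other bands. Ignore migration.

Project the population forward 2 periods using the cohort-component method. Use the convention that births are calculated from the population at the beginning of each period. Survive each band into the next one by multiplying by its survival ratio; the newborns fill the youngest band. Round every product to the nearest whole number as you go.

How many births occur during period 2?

(Bands numbered youngest = 1 to oldest = 6.)
— Period 1 —
Births: 840 × 0.511 = 429
Band 2: 1880 × 0.969 = 1822
Band 3: 1930 × 0.975 = 1882
Band 4: 840 × 0.964 = 810
Band 5: 1480 × 0.939 = 1390
Band 6: 270 × 0.963 + 440 × 0.634 = 260 + 279 = 539
→ [429, 1822, 1882, 810, 1390, 539]
— Period 2 —
Births: 1882 × 0.511 = 962
Band 2: 429 × 0.969 = 416
Band 3: 1822 × 0.975 = 1776
Band 4: 1882 × 0.964 = 1814
Band 5: 810 × 0.939 = 761
Band 6: 1390 × 0.963 + 539 × 0.634 = 1339 + 342 = 1681
→ [962, 416, 1776, 1814, 761, 1681]

962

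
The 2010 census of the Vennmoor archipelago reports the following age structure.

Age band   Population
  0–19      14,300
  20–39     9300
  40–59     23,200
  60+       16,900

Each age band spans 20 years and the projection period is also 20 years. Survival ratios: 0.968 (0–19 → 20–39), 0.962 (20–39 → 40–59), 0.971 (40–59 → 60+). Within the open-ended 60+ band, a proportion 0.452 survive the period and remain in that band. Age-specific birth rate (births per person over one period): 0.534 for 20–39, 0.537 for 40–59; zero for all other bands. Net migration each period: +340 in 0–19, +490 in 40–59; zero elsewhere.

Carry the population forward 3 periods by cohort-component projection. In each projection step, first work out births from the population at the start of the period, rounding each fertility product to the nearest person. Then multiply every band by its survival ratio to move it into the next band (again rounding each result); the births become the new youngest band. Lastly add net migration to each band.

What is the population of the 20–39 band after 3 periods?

Let group 1 be 0–19 through group 4 = 60+.
— Period 1 —
Births: 9300 * 0.534 = 4966, 23200 * 0.537 = 12458 — total 17424
Group 2: 14300 * 0.968 = 13842
Group 3: 9300 * 0.962 = 8947
Group 4: 23200 * 0.971 + 16900 * 0.452 = 22527 + 7639 = 30166
Net migration: Group 1 + 340 → 17764; Group 3 + 490 → 9437
→ [17764, 13842, 9437, 30166]
— Period 2 —
Births: 13842 * 0.534 = 7392, 9437 * 0.537 = 5068 — total 12460
Group 2: 17764 * 0.968 = 17196
Group 3: 13842 * 0.962 = 13316
Group 4: 9437 * 0.971 + 30166 * 0.452 = 9163 + 13635 = 22798
Net migration: Group 1 + 340 → 12800; Group 3 + 490 → 13806
→ [12800, 17196, 13806, 22798]
— Period 3 —
Births: 17196 * 0.534 = 9183, 13806 * 0.537 = 7414 — total 16597
Group 2: 12800 * 0.968 = 12390
Group 3: 17196 * 0.962 = 16543
Group 4: 13806 * 0.971 + 22798 * 0.452 = 13406 + 10305 = 23711
Net migration: Group 1 + 340 → 16937; Group 3 + 490 → 17033
→ [16937, 12390, 17033, 23711]

12390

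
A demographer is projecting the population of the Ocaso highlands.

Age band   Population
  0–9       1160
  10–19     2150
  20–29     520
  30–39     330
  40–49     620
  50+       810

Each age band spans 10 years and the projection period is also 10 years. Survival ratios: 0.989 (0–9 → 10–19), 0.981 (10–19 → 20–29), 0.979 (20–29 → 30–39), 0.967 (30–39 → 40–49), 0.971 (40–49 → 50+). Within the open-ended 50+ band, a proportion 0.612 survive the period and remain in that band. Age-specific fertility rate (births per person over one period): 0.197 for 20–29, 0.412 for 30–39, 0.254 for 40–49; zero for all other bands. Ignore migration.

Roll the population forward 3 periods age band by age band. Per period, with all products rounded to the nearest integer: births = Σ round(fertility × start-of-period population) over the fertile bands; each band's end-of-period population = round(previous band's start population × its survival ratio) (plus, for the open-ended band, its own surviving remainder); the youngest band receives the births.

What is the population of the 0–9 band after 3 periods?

1198

After projecting period 1:
Births: 520 × 0.197 = 102, 330 × 0.412 = 136, 620 × 0.254 = 157 → 395
10–19: 1160 × 0.989 = 1147
20–29: 2150 × 0.981 = 2109
30–39: 520 × 0.979 = 509
40–49: 330 × 0.967 = 319
50+: 620 × 0.971 + 810 × 0.612 = 602 + 496 = 1098
Giving 395 / 1147 / 2109 / 509 / 319 / 1098.
After projecting period 2:
Births: 2109 × 0.197 = 415, 509 × 0.412 = 210, 319 × 0.254 = 81 → 706
10–19: 395 × 0.989 = 391
20–29: 1147 × 0.981 = 1125
30–39: 2109 × 0.979 = 2065
40–49: 509 × 0.967 = 492
50+: 319 × 0.971 + 1098 × 0.612 = 310 + 672 = 982
Giving 706 / 391 / 1125 / 2065 / 492 / 982.
After projecting period 3:
Births: 1125 × 0.197 = 222, 2065 × 0.412 = 851, 492 × 0.254 = 125 → 1198
10–19: 706 × 0.989 = 698
20–29: 391 × 0.981 = 384
30–39: 1125 × 0.979 = 1101
40–49: 2065 × 0.967 = 1997
50+: 492 × 0.971 + 982 × 0.612 = 478 + 601 = 1079
Giving 1198 / 698 / 384 / 1101 / 1997 / 1079.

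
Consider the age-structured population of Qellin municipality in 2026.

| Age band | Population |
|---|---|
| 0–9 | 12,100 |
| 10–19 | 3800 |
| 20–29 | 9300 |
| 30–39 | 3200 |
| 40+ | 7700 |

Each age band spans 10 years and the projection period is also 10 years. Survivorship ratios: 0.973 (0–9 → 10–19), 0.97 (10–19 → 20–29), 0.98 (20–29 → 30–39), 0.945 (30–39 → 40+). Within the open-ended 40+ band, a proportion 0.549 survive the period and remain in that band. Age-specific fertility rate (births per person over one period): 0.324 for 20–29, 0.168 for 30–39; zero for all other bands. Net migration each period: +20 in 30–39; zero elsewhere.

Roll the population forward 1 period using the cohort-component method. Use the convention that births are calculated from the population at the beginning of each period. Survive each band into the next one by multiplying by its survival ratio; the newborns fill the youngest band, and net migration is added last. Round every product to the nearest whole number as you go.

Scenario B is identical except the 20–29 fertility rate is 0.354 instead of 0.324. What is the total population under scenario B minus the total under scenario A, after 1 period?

Period 1.
Births: 9300 * 0.324 = 3013  |  3200 * 0.168 = 538 → 3551
10–19: 12100 * 0.973 = 11773
20–29: 3800 * 0.97 = 3686
30–39: 9300 * 0.98 = 9114
40+: 3200 * 0.945 + 7700 * 0.549 = 3024 + 4227 = 7251
Net migration: 30–39 + 20 → 9134
Giving 3551 / 11773 / 3686 / 9134 / 7251.
Scenario A total after 1 period: 35395
Scenario B projection —
Period 1.
Births: 9300 * 0.354 = 3292  |  3200 * 0.168 = 538 → 3830
10–19: 12100 * 0.973 = 11773
20–29: 3800 * 0.97 = 3686
30–39: 9300 * 0.98 = 9114
40+: 3200 * 0.945 + 7700 * 0.549 = 3024 + 4227 = 7251
Net migration: 30–39 + 20 → 9134
Giving 3830 / 11773 / 3686 / 9134 / 7251.
Scenario B total after 1 period: 35674
Difference B − A = 35674 − 35395 = 279

279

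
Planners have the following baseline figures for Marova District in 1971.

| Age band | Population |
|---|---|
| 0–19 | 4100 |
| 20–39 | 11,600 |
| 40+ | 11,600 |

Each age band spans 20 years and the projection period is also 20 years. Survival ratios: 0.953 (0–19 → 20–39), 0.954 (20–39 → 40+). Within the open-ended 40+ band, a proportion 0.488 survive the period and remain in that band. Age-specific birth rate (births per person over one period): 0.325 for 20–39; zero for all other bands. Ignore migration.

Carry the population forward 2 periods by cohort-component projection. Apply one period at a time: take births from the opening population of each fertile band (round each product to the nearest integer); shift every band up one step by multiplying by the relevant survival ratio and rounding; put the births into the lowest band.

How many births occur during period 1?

Numbering the bands 1..3 from youngest to oldest:
[period 1]
Births: 11600 × 0.325 = 3770
Band 2: 4100 × 0.953 = 3907
Band 3: 11600 × 0.954 + 11600 × 0.488 = 11066 + 5661 = 16727
→ [3770, 3907, 16727]

3770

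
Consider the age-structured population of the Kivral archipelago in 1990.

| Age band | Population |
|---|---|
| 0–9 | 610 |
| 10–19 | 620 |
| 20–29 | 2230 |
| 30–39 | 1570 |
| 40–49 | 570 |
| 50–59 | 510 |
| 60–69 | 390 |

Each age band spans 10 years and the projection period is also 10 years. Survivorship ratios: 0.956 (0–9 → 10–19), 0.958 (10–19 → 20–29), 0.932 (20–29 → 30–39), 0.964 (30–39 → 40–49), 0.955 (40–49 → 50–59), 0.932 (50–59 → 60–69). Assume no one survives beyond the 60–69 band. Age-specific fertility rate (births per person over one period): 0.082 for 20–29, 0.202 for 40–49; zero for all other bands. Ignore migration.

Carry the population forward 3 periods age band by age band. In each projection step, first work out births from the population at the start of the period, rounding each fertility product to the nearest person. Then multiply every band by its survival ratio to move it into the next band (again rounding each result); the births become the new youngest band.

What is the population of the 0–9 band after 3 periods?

451

Call the bands 1 to 7, youngest first.
— Period 1 —
Births: 2230 × 0.082 = 183, 570 × 0.202 = 115 → 298
Band 2: 610 × 0.956 = 583
Band 3: 620 × 0.958 = 594
Band 4: 2230 × 0.932 = 2078
Band 5: 1570 × 0.964 = 1513
Band 6: 570 × 0.955 = 544
Band 7: 510 × 0.932 = 475
Giving 298 / 583 / 594 / 2078 / 1513 / 544 / 475.
— Period 2 —
Births: 594 × 0.082 = 49, 1513 × 0.202 = 306 → 355
Band 2: 298 × 0.956 = 285
Band 3: 583 × 0.958 = 559
Band 4: 594 × 0.932 = 554
Band 5: 2078 × 0.964 = 2003
Band 6: 1513 × 0.955 = 1445
Band 7: 544 × 0.932 = 507
Giving 355 / 285 / 559 / 554 / 2003 / 1445 / 507.
— Period 3 —
Births: 559 × 0.082 = 46, 2003 × 0.202 = 405 → 451
Band 2: 355 × 0.956 = 339
Band 3: 285 × 0.958 = 273
Band 4: 559 × 0.932 = 521
Band 5: 554 × 0.964 = 534
Band 6: 2003 × 0.955 = 1913
Band 7: 1445 × 0.932 = 1347
Giving 451 / 339 / 273 / 521 / 534 / 1913 / 1347.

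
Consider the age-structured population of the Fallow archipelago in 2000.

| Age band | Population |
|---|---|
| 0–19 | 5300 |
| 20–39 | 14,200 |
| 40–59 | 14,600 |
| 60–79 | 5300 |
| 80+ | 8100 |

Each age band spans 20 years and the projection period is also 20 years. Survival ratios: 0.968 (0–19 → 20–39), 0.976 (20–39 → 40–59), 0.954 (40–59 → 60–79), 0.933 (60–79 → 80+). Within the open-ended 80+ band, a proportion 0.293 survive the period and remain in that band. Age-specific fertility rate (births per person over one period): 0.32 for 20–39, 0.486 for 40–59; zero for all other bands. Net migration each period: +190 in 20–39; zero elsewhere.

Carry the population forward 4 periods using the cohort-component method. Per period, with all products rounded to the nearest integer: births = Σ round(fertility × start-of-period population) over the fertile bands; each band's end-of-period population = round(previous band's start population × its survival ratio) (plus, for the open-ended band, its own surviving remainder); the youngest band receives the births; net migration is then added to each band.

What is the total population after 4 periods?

[period 1]
Births: 14200 × 0.32 = 4544 ; 14600 × 0.486 = 7096 ⇒ total 11640
20–39: 5300 × 0.968 = 5130
40–59: 14200 × 0.976 = 13859
60–79: 14600 × 0.954 = 13928
80+: 5300 × 0.933 + 8100 × 0.293 = 4945 + 2373 = 7318
Net migration: 20–39 + 190 → 5320
Giving 11640 / 5320 / 13859 / 13928 / 7318.
[period 2]
Births: 5320 × 0.32 = 1702 ; 13859 × 0.486 = 6735 ⇒ total 8437
20–39: 11640 × 0.968 = 11268
40–59: 5320 × 0.976 = 5192
60–79: 13859 × 0.954 = 13221
80+: 13928 × 0.933 + 7318 × 0.293 = 12995 + 2144 = 15139
Net migration: 20–39 + 190 → 11458
Giving 8437 / 11458 / 5192 / 13221 / 15139.
[period 3]
Births: 11458 × 0.32 = 3667 ; 5192 × 0.486 = 2523 ⇒ total 6190
20–39: 8437 × 0.968 = 8167
40–59: 11458 × 0.976 = 11183
60–79: 5192 × 0.954 = 4953
80+: 13221 × 0.933 + 15139 × 0.293 = 12335 + 4436 = 16771
Net migration: 20–39 + 190 → 8357
Giving 6190 / 8357 / 11183 / 4953 / 16771.
[period 4]
Births: 8357 × 0.32 = 2674 ; 11183 × 0.486 = 5435 ⇒ total 8109
20–39: 6190 × 0.968 = 5992
40–59: 8357 × 0.976 = 8156
60–79: 11183 × 0.954 = 10669
80+: 4953 × 0.933 + 16771 × 0.293 = 4621 + 4914 = 9535
Net migration: 20–39 + 190 → 6182
Giving 8109 / 6182 / 8156 / 10669 / 9535.
Total after period 4: 8109 + 6182 + 8156 + 10669 + 9535 = 42651

42651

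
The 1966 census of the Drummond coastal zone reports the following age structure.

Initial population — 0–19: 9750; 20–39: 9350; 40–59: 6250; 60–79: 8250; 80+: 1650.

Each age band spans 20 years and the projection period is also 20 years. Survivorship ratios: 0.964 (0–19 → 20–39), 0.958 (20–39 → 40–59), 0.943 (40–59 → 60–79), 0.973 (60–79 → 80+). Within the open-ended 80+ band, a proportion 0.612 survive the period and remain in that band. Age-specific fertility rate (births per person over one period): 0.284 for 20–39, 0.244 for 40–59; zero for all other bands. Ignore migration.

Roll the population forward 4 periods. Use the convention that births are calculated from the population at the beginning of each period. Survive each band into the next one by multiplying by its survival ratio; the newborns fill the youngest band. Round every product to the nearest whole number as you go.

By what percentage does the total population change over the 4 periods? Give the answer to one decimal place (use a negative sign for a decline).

Call the groups 1 to 5, youngest first.
— Period 1 —
Births: 9350 × 0.284 = 2655  |  6250 × 0.244 = 1525 → 4180
Group 2: 9750 × 0.964 = 9399
Group 3: 9350 × 0.958 = 8957
Group 4: 6250 × 0.943 = 5894
Group 5: 8250 × 0.973 + 1650 × 0.612 = 8027 + 1010 = 9037
→ [4180, 9399, 8957, 5894, 9037]
— Period 2 —
Births: 9399 × 0.284 = 2669  |  8957 × 0.244 = 2186 → 4855
Group 2: 4180 × 0.964 = 4030
Group 3: 9399 × 0.958 = 9004
Group 4: 8957 × 0.943 = 8446
Group 5: 5894 × 0.973 + 9037 × 0.612 = 5735 + 5531 = 11266
→ [4855, 4030, 9004, 8446, 11266]
— Period 3 —
Births: 4030 × 0.284 = 1145  |  9004 × 0.244 = 2197 → 3342
Group 2: 4855 × 0.964 = 4680
Group 3: 4030 × 0.958 = 3861
Group 4: 9004 × 0.943 = 8491
Group 5: 8446 × 0.973 + 11266 × 0.612 = 8218 + 6895 = 15113
→ [3342, 4680, 3861, 8491, 15113]
— Period 4 —
Births: 4680 × 0.284 = 1329  |  3861 × 0.244 = 942 → 2271
Group 2: 3342 × 0.964 = 3222
Group 3: 4680 × 0.958 = 4483
Group 4: 3861 × 0.943 = 3641
Group 5: 8491 × 0.973 + 15113 × 0.612 = 8262 + 9249 = 17511
→ [2271, 3222, 4483, 3641, 17511]
Total: 35250 → 31128; change = -4122; percentage change = -11.7%

-11.7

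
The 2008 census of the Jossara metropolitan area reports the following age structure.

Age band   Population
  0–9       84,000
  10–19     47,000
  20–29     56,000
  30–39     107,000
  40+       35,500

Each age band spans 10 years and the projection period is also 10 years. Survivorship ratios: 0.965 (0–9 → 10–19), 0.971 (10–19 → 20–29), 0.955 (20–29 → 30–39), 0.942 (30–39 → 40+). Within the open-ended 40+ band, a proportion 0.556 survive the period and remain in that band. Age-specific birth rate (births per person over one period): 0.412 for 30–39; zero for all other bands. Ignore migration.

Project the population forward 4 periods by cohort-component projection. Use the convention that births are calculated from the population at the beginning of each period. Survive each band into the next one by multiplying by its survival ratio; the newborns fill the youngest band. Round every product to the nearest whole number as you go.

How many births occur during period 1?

(Groups numbered youngest = 1 to oldest = 5.)
[period 1]
Births: 107000 × 0.412 = 44084
Group 2: 84000 × 0.965 = 81060
Group 3: 47000 × 0.971 = 45637
Group 4: 56000 × 0.955 = 53480
Group 5: 107000 × 0.942 + 35500 × 0.556 = 100794 + 19738 = 120532
→ [44084, 81060, 45637, 53480, 120532]

44084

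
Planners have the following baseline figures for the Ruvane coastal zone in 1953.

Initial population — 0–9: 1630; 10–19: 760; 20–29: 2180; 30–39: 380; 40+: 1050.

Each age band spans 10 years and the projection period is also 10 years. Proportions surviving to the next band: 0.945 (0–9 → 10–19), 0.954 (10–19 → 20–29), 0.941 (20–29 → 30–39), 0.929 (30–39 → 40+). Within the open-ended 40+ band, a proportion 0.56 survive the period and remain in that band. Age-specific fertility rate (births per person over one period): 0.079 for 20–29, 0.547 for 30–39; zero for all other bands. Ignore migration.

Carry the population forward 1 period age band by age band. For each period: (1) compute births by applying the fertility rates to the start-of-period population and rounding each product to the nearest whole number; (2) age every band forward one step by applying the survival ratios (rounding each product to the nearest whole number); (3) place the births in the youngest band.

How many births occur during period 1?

Let band 1 be 0–9 through band 5 = 40+.
[period 1]
Births: 2180 * 0.079 = 172  |  380 * 0.547 = 208 — total 380
Band 2: 1630 * 0.945 = 1540
Band 3: 760 * 0.954 = 725
Band 4: 2180 * 0.941 = 2051
Band 5: 380 * 0.929 + 1050 * 0.56 = 353 + 588 = 941
→ [380, 1540, 725, 2051, 941]

380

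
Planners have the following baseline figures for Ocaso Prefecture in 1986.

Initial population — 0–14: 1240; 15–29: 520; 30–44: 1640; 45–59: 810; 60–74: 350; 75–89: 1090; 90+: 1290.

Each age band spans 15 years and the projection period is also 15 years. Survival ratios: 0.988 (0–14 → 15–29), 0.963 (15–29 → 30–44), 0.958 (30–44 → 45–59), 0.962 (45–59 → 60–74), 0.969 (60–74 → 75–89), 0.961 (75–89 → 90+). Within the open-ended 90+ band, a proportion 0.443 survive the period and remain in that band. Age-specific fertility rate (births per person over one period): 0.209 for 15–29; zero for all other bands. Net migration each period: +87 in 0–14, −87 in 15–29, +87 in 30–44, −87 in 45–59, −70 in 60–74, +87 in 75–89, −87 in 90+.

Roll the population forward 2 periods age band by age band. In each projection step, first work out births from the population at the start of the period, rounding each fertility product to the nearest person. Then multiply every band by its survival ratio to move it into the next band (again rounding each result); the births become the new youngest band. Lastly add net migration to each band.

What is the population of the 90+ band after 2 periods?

Period 1:
Births: 520 * 0.209 = 109
15–29: 1240 * 0.988 = 1225
30–44: 520 * 0.963 = 501
45–59: 1640 * 0.958 = 1571
60–74: 810 * 0.962 = 779
75–89: 350 * 0.969 = 339
90+: 1090 * 0.961 + 1290 * 0.443 = 1047 + 571 = 1618
Net migration: 0–14 + 87 → 196; 15–29 − 87 → 1138; 30–44 + 87 → 588; 45–59 − 87 → 1484; 60–74 − 70 → 709; 75–89 + 87 → 426; 90+ − 87 → 1531
Giving 196 / 1138 / 588 / 1484 / 709 / 426 / 1531.
Period 2:
Births: 1138 * 0.209 = 238
15–29: 196 * 0.988 = 194
30–44: 1138 * 0.963 = 1096
45–59: 588 * 0.958 = 563
60–74: 1484 * 0.962 = 1428
75–89: 709 * 0.969 = 687
90+: 426 * 0.961 + 1531 * 0.443 = 409 + 678 = 1087
Net migration: 0–14 + 87 → 325; 15–29 − 87 → 107; 30–44 + 87 → 1183; 45–59 − 87 → 476; 60–74 − 70 → 1358; 75–89 + 87 → 774; 90+ − 87 → 1000
Giving 325 / 107 / 1183 / 476 / 1358 / 774 / 1000.

1000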